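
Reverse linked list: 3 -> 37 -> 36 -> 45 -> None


Step 1: curr=3, set curr.next=prev(None) | reversed so far: 3
Step 2: curr=37, set curr.next=prev(3) | reversed so far: 37 -> 3
Step 3: curr=36, set curr.next=prev(37) | reversed so far: 36 -> 37 -> 3
Step 4: curr=45, set curr.next=prev(36) | reversed so far: 45 -> 36 -> 37 -> 3

45 -> 36 -> 37 -> 3 -> None


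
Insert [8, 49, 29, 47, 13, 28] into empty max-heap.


Insert 8: [8]
Insert 49: [49, 8]
Insert 29: [49, 8, 29]
Insert 47: [49, 47, 29, 8]
Insert 13: [49, 47, 29, 8, 13]
Insert 28: [49, 47, 29, 8, 13, 28]

Final heap: [49, 47, 29, 8, 13, 28]


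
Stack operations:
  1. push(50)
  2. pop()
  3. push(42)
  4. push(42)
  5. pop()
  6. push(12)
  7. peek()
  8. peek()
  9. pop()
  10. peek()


push(50) -> [50]
pop()->50, []
push(42) -> [42]
push(42) -> [42, 42]
pop()->42, [42]
push(12) -> [42, 12]
peek()->12
peek()->12
pop()->12, [42]
peek()->42

Final stack: [42]


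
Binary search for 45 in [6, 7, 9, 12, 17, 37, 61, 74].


Step 1: lo=0, hi=7, mid=3, val=12
Step 2: lo=4, hi=7, mid=5, val=37
Step 3: lo=6, hi=7, mid=6, val=61

Not found


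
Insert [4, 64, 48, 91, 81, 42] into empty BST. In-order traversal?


Insert 4: root
Insert 64: R from 4
Insert 48: R from 4 -> L from 64
Insert 91: R from 4 -> R from 64
Insert 81: R from 4 -> R from 64 -> L from 91
Insert 42: R from 4 -> L from 64 -> L from 48

In-order: [4, 42, 48, 64, 81, 91]


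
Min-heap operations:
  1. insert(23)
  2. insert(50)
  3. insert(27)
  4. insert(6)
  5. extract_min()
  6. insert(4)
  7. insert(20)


insert(23) -> [23]
insert(50) -> [23, 50]
insert(27) -> [23, 50, 27]
insert(6) -> [6, 23, 27, 50]
extract_min()->6, [23, 50, 27]
insert(4) -> [4, 23, 27, 50]
insert(20) -> [4, 20, 27, 50, 23]

Final heap: [4, 20, 27, 50, 23]


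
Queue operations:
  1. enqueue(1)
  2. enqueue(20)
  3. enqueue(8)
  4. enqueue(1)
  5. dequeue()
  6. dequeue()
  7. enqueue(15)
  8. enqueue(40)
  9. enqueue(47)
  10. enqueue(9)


enqueue(1) -> [1]
enqueue(20) -> [1, 20]
enqueue(8) -> [1, 20, 8]
enqueue(1) -> [1, 20, 8, 1]
dequeue()->1, [20, 8, 1]
dequeue()->20, [8, 1]
enqueue(15) -> [8, 1, 15]
enqueue(40) -> [8, 1, 15, 40]
enqueue(47) -> [8, 1, 15, 40, 47]
enqueue(9) -> [8, 1, 15, 40, 47, 9]

Final queue: [8, 1, 15, 40, 47, 9]


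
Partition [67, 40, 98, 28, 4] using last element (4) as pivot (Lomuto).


Pivot: 4
Place pivot at 0: [4, 40, 98, 28, 67]

Partitioned: [4, 40, 98, 28, 67]


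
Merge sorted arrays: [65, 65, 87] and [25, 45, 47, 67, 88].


Take 25 from B
Take 45 from B
Take 47 from B
Take 65 from A
Take 65 from A
Take 67 from B
Take 87 from A

Merged: [25, 45, 47, 65, 65, 67, 87, 88]


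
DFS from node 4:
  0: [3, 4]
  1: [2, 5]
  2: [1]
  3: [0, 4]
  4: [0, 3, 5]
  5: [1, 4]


Visit 4, push [5, 3, 0]
Visit 0, push [3]
Visit 3, push []
Visit 5, push [1]
Visit 1, push [2]
Visit 2, push []

DFS order: [4, 0, 3, 5, 1, 2]


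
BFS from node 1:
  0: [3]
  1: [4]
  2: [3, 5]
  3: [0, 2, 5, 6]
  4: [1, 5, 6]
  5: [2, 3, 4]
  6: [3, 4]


Visit 1, enqueue [4]
Visit 4, enqueue [5, 6]
Visit 5, enqueue [2, 3]
Visit 6, enqueue []
Visit 2, enqueue []
Visit 3, enqueue [0]
Visit 0, enqueue []

BFS order: [1, 4, 5, 6, 2, 3, 0]


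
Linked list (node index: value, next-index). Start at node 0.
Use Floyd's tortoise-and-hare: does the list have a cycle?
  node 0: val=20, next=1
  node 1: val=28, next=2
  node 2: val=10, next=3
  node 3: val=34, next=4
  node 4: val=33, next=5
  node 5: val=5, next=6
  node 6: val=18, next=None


Floyd's tortoise (slow, +1) and hare (fast, +2):
  init: slow=0, fast=0
  step 1: slow=1, fast=2
  step 2: slow=2, fast=4
  step 3: slow=3, fast=6
  step 4: fast -> None, no cycle

Cycle: no


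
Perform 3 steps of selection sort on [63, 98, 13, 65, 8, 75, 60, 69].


Initial: [63, 98, 13, 65, 8, 75, 60, 69]
Step 1: min=8 at 4
  Swap: [8, 98, 13, 65, 63, 75, 60, 69]
Step 2: min=13 at 2
  Swap: [8, 13, 98, 65, 63, 75, 60, 69]
Step 3: min=60 at 6
  Swap: [8, 13, 60, 65, 63, 75, 98, 69]

After 3 steps: [8, 13, 60, 65, 63, 75, 98, 69]


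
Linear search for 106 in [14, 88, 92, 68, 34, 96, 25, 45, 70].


i=0: 14!=106
i=1: 88!=106
i=2: 92!=106
i=3: 68!=106
i=4: 34!=106
i=5: 96!=106
i=6: 25!=106
i=7: 45!=106
i=8: 70!=106

Not found, 9 comps


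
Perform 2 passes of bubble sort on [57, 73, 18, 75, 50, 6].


Initial: [57, 73, 18, 75, 50, 6]
Pass 1: [57, 18, 73, 50, 6, 75] (3 swaps)
Pass 2: [18, 57, 50, 6, 73, 75] (3 swaps)

After 2 passes: [18, 57, 50, 6, 73, 75]


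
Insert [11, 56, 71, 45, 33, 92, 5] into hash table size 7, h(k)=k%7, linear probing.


Insert 11: h=4 -> slot 4
Insert 56: h=0 -> slot 0
Insert 71: h=1 -> slot 1
Insert 45: h=3 -> slot 3
Insert 33: h=5 -> slot 5
Insert 92: h=1, 1 probes -> slot 2
Insert 5: h=5, 1 probes -> slot 6

Table: [56, 71, 92, 45, 11, 33, 5]


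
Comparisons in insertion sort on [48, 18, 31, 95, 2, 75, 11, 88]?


Algorithm: insertion sort
Input: [48, 18, 31, 95, 2, 75, 11, 88]
Sorted: [2, 11, 18, 31, 48, 75, 88, 95]

18


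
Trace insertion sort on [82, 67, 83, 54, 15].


Initial: [82, 67, 83, 54, 15]
Insert 67: [67, 82, 83, 54, 15]
Insert 83: [67, 82, 83, 54, 15]
Insert 54: [54, 67, 82, 83, 15]
Insert 15: [15, 54, 67, 82, 83]

Sorted: [15, 54, 67, 82, 83]


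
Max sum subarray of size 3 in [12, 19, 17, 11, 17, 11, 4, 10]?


[0:3]: 48
[1:4]: 47
[2:5]: 45
[3:6]: 39
[4:7]: 32
[5:8]: 25

Max: 48 at [0:3]


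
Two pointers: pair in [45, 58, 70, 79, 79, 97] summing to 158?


lo=0(45)+hi=5(97)=142
lo=1(58)+hi=5(97)=155
lo=2(70)+hi=5(97)=167
lo=2(70)+hi=4(79)=149
lo=3(79)+hi=4(79)=158

Yes: 79+79=158


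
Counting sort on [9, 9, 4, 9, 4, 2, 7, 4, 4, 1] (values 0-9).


Input: [9, 9, 4, 9, 4, 2, 7, 4, 4, 1]
Counts: [0, 1, 1, 0, 4, 0, 0, 1, 0, 3]

Sorted: [1, 2, 4, 4, 4, 4, 7, 9, 9, 9]


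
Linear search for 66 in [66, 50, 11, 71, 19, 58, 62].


i=0: 66==66 found!

Found at 0, 1 comps


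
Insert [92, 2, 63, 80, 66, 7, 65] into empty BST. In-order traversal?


Insert 92: root
Insert 2: L from 92
Insert 63: L from 92 -> R from 2
Insert 80: L from 92 -> R from 2 -> R from 63
Insert 66: L from 92 -> R from 2 -> R from 63 -> L from 80
Insert 7: L from 92 -> R from 2 -> L from 63
Insert 65: L from 92 -> R from 2 -> R from 63 -> L from 80 -> L from 66

In-order: [2, 7, 63, 65, 66, 80, 92]


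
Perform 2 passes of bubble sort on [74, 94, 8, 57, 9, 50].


Initial: [74, 94, 8, 57, 9, 50]
Pass 1: [74, 8, 57, 9, 50, 94] (4 swaps)
Pass 2: [8, 57, 9, 50, 74, 94] (4 swaps)

After 2 passes: [8, 57, 9, 50, 74, 94]


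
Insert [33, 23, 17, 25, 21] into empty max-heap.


Insert 33: [33]
Insert 23: [33, 23]
Insert 17: [33, 23, 17]
Insert 25: [33, 25, 17, 23]
Insert 21: [33, 25, 17, 23, 21]

Final heap: [33, 25, 17, 23, 21]


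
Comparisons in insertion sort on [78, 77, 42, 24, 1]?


Algorithm: insertion sort
Input: [78, 77, 42, 24, 1]
Sorted: [1, 24, 42, 77, 78]

10


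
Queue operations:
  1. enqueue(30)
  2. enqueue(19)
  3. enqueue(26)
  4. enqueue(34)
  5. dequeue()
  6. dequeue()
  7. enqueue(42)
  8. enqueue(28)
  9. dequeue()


enqueue(30) -> [30]
enqueue(19) -> [30, 19]
enqueue(26) -> [30, 19, 26]
enqueue(34) -> [30, 19, 26, 34]
dequeue()->30, [19, 26, 34]
dequeue()->19, [26, 34]
enqueue(42) -> [26, 34, 42]
enqueue(28) -> [26, 34, 42, 28]
dequeue()->26, [34, 42, 28]

Final queue: [34, 42, 28]


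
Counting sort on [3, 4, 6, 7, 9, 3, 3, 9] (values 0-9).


Input: [3, 4, 6, 7, 9, 3, 3, 9]
Counts: [0, 0, 0, 3, 1, 0, 1, 1, 0, 2]

Sorted: [3, 3, 3, 4, 6, 7, 9, 9]


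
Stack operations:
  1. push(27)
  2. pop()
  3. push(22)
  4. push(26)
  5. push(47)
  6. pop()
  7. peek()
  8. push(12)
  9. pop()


push(27) -> [27]
pop()->27, []
push(22) -> [22]
push(26) -> [22, 26]
push(47) -> [22, 26, 47]
pop()->47, [22, 26]
peek()->26
push(12) -> [22, 26, 12]
pop()->12, [22, 26]

Final stack: [22, 26]


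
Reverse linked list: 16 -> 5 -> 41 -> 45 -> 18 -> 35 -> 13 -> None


Step 1: curr=16, set curr.next=prev(None) | reversed so far: 16
Step 2: curr=5, set curr.next=prev(16) | reversed so far: 5 -> 16
Step 3: curr=41, set curr.next=prev(5) | reversed so far: 41 -> 5 -> 16
Step 4: curr=45, set curr.next=prev(41) | reversed so far: 45 -> 41 -> 5 -> 16
Step 5: curr=18, set curr.next=prev(45) | reversed so far: 18 -> 45 -> 41 -> 5 -> 16
Step 6: curr=35, set curr.next=prev(18) | reversed so far: 35 -> 18 -> 45 -> 41 -> 5 -> 16
Step 7: curr=13, set curr.next=prev(35) | reversed so far: 13 -> 35 -> 18 -> 45 -> 41 -> 5 -> 16

13 -> 35 -> 18 -> 45 -> 41 -> 5 -> 16 -> None


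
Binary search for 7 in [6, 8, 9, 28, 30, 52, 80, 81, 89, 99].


Step 1: lo=0, hi=9, mid=4, val=30
Step 2: lo=0, hi=3, mid=1, val=8
Step 3: lo=0, hi=0, mid=0, val=6

Not found


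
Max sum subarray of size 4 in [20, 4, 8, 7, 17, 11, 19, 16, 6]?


[0:4]: 39
[1:5]: 36
[2:6]: 43
[3:7]: 54
[4:8]: 63
[5:9]: 52

Max: 63 at [4:8]


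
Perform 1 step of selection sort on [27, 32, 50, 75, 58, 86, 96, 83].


Initial: [27, 32, 50, 75, 58, 86, 96, 83]
Step 1: min=27 at 0
  Swap: [27, 32, 50, 75, 58, 86, 96, 83]

After 1 step: [27, 32, 50, 75, 58, 86, 96, 83]


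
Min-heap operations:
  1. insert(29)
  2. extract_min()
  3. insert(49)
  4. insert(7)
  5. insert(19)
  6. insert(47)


insert(29) -> [29]
extract_min()->29, []
insert(49) -> [49]
insert(7) -> [7, 49]
insert(19) -> [7, 49, 19]
insert(47) -> [7, 47, 19, 49]

Final heap: [7, 47, 19, 49]


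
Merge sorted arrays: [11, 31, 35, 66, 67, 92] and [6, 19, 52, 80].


Take 6 from B
Take 11 from A
Take 19 from B
Take 31 from A
Take 35 from A
Take 52 from B
Take 66 from A
Take 67 from A
Take 80 from B

Merged: [6, 11, 19, 31, 35, 52, 66, 67, 80, 92]


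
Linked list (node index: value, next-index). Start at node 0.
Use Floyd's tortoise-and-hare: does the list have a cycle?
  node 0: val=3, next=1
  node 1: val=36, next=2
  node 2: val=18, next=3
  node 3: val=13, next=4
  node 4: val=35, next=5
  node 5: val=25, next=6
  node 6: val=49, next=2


Floyd's tortoise (slow, +1) and hare (fast, +2):
  init: slow=0, fast=0
  step 1: slow=1, fast=2
  step 2: slow=2, fast=4
  step 3: slow=3, fast=6
  step 4: slow=4, fast=3
  step 5: slow=5, fast=5
  slow == fast at node 5: cycle detected

Cycle: yes


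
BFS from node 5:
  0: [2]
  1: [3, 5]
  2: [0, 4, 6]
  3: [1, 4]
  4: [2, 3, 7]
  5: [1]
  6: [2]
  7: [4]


Visit 5, enqueue [1]
Visit 1, enqueue [3]
Visit 3, enqueue [4]
Visit 4, enqueue [2, 7]
Visit 2, enqueue [0, 6]
Visit 7, enqueue []
Visit 0, enqueue []
Visit 6, enqueue []

BFS order: [5, 1, 3, 4, 2, 7, 0, 6]


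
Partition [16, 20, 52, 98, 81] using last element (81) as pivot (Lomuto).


Pivot: 81
  16 <= 81: advance i (no swap)
  20 <= 81: advance i (no swap)
  52 <= 81: advance i (no swap)
Place pivot at 3: [16, 20, 52, 81, 98]

Partitioned: [16, 20, 52, 81, 98]


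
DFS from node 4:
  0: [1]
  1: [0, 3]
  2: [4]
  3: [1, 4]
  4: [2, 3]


Visit 4, push [3, 2]
Visit 2, push []
Visit 3, push [1]
Visit 1, push [0]
Visit 0, push []

DFS order: [4, 2, 3, 1, 0]


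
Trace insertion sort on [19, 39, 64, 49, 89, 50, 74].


Initial: [19, 39, 64, 49, 89, 50, 74]
Insert 39: [19, 39, 64, 49, 89, 50, 74]
Insert 64: [19, 39, 64, 49, 89, 50, 74]
Insert 49: [19, 39, 49, 64, 89, 50, 74]
Insert 89: [19, 39, 49, 64, 89, 50, 74]
Insert 50: [19, 39, 49, 50, 64, 89, 74]
Insert 74: [19, 39, 49, 50, 64, 74, 89]

Sorted: [19, 39, 49, 50, 64, 74, 89]


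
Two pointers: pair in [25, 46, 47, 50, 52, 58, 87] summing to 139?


lo=0(25)+hi=6(87)=112
lo=1(46)+hi=6(87)=133
lo=2(47)+hi=6(87)=134
lo=3(50)+hi=6(87)=137
lo=4(52)+hi=6(87)=139

Yes: 52+87=139


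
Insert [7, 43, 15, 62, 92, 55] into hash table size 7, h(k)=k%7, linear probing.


Insert 7: h=0 -> slot 0
Insert 43: h=1 -> slot 1
Insert 15: h=1, 1 probes -> slot 2
Insert 62: h=6 -> slot 6
Insert 92: h=1, 2 probes -> slot 3
Insert 55: h=6, 5 probes -> slot 4

Table: [7, 43, 15, 92, 55, None, 62]


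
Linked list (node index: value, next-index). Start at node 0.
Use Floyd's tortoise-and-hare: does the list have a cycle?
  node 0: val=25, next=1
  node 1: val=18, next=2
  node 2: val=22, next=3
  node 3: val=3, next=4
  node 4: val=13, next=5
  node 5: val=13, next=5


Floyd's tortoise (slow, +1) and hare (fast, +2):
  init: slow=0, fast=0
  step 1: slow=1, fast=2
  step 2: slow=2, fast=4
  step 3: slow=3, fast=5
  step 4: slow=4, fast=5
  step 5: slow=5, fast=5
  slow == fast at node 5: cycle detected

Cycle: yes


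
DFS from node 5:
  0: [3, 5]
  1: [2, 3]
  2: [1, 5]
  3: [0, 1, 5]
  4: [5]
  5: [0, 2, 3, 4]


Visit 5, push [4, 3, 2, 0]
Visit 0, push [3]
Visit 3, push [1]
Visit 1, push [2]
Visit 2, push []
Visit 4, push []

DFS order: [5, 0, 3, 1, 2, 4]


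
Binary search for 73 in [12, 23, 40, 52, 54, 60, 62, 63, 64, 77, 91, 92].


Step 1: lo=0, hi=11, mid=5, val=60
Step 2: lo=6, hi=11, mid=8, val=64
Step 3: lo=9, hi=11, mid=10, val=91
Step 4: lo=9, hi=9, mid=9, val=77

Not found


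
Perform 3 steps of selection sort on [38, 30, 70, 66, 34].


Initial: [38, 30, 70, 66, 34]
Step 1: min=30 at 1
  Swap: [30, 38, 70, 66, 34]
Step 2: min=34 at 4
  Swap: [30, 34, 70, 66, 38]
Step 3: min=38 at 4
  Swap: [30, 34, 38, 66, 70]

After 3 steps: [30, 34, 38, 66, 70]


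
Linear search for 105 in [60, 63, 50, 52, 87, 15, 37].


i=0: 60!=105
i=1: 63!=105
i=2: 50!=105
i=3: 52!=105
i=4: 87!=105
i=5: 15!=105
i=6: 37!=105

Not found, 7 comps


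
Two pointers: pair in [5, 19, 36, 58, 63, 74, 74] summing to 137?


lo=0(5)+hi=6(74)=79
lo=1(19)+hi=6(74)=93
lo=2(36)+hi=6(74)=110
lo=3(58)+hi=6(74)=132
lo=4(63)+hi=6(74)=137

Yes: 63+74=137


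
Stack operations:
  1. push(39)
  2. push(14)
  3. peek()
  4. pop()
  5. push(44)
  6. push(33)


push(39) -> [39]
push(14) -> [39, 14]
peek()->14
pop()->14, [39]
push(44) -> [39, 44]
push(33) -> [39, 44, 33]

Final stack: [39, 44, 33]


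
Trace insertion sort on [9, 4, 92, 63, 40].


Initial: [9, 4, 92, 63, 40]
Insert 4: [4, 9, 92, 63, 40]
Insert 92: [4, 9, 92, 63, 40]
Insert 63: [4, 9, 63, 92, 40]
Insert 40: [4, 9, 40, 63, 92]

Sorted: [4, 9, 40, 63, 92]


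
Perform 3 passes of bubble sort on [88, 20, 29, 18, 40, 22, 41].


Initial: [88, 20, 29, 18, 40, 22, 41]
Pass 1: [20, 29, 18, 40, 22, 41, 88] (6 swaps)
Pass 2: [20, 18, 29, 22, 40, 41, 88] (2 swaps)
Pass 3: [18, 20, 22, 29, 40, 41, 88] (2 swaps)

After 3 passes: [18, 20, 22, 29, 40, 41, 88]


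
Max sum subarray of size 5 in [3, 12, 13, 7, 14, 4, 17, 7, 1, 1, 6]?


[0:5]: 49
[1:6]: 50
[2:7]: 55
[3:8]: 49
[4:9]: 43
[5:10]: 30
[6:11]: 32

Max: 55 at [2:7]


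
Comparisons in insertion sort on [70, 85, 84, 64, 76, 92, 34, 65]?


Algorithm: insertion sort
Input: [70, 85, 84, 64, 76, 92, 34, 65]
Sorted: [34, 64, 65, 70, 76, 84, 85, 92]

22


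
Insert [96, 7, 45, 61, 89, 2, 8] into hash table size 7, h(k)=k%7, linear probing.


Insert 96: h=5 -> slot 5
Insert 7: h=0 -> slot 0
Insert 45: h=3 -> slot 3
Insert 61: h=5, 1 probes -> slot 6
Insert 89: h=5, 3 probes -> slot 1
Insert 2: h=2 -> slot 2
Insert 8: h=1, 3 probes -> slot 4

Table: [7, 89, 2, 45, 8, 96, 61]


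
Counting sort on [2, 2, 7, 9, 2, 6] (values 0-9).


Input: [2, 2, 7, 9, 2, 6]
Counts: [0, 0, 3, 0, 0, 0, 1, 1, 0, 1]

Sorted: [2, 2, 2, 6, 7, 9]


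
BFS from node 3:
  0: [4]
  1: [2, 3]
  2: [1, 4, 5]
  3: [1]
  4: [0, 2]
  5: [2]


Visit 3, enqueue [1]
Visit 1, enqueue [2]
Visit 2, enqueue [4, 5]
Visit 4, enqueue [0]
Visit 5, enqueue []
Visit 0, enqueue []

BFS order: [3, 1, 2, 4, 5, 0]


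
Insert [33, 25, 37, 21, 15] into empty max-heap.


Insert 33: [33]
Insert 25: [33, 25]
Insert 37: [37, 25, 33]
Insert 21: [37, 25, 33, 21]
Insert 15: [37, 25, 33, 21, 15]

Final heap: [37, 25, 33, 21, 15]


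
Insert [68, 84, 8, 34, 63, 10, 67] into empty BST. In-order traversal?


Insert 68: root
Insert 84: R from 68
Insert 8: L from 68
Insert 34: L from 68 -> R from 8
Insert 63: L from 68 -> R from 8 -> R from 34
Insert 10: L from 68 -> R from 8 -> L from 34
Insert 67: L from 68 -> R from 8 -> R from 34 -> R from 63

In-order: [8, 10, 34, 63, 67, 68, 84]


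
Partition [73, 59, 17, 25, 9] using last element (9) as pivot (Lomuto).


Pivot: 9
Place pivot at 0: [9, 59, 17, 25, 73]

Partitioned: [9, 59, 17, 25, 73]


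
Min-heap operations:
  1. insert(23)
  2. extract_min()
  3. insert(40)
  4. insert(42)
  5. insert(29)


insert(23) -> [23]
extract_min()->23, []
insert(40) -> [40]
insert(42) -> [40, 42]
insert(29) -> [29, 42, 40]

Final heap: [29, 42, 40]


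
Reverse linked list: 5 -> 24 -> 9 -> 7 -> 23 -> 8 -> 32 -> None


Step 1: curr=5, set curr.next=prev(None) | reversed so far: 5
Step 2: curr=24, set curr.next=prev(5) | reversed so far: 24 -> 5
Step 3: curr=9, set curr.next=prev(24) | reversed so far: 9 -> 24 -> 5
Step 4: curr=7, set curr.next=prev(9) | reversed so far: 7 -> 9 -> 24 -> 5
Step 5: curr=23, set curr.next=prev(7) | reversed so far: 23 -> 7 -> 9 -> 24 -> 5
Step 6: curr=8, set curr.next=prev(23) | reversed so far: 8 -> 23 -> 7 -> 9 -> 24 -> 5
Step 7: curr=32, set curr.next=prev(8) | reversed so far: 32 -> 8 -> 23 -> 7 -> 9 -> 24 -> 5

32 -> 8 -> 23 -> 7 -> 9 -> 24 -> 5 -> None


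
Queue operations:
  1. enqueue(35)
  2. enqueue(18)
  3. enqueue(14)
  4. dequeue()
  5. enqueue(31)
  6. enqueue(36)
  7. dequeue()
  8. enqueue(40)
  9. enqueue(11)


enqueue(35) -> [35]
enqueue(18) -> [35, 18]
enqueue(14) -> [35, 18, 14]
dequeue()->35, [18, 14]
enqueue(31) -> [18, 14, 31]
enqueue(36) -> [18, 14, 31, 36]
dequeue()->18, [14, 31, 36]
enqueue(40) -> [14, 31, 36, 40]
enqueue(11) -> [14, 31, 36, 40, 11]

Final queue: [14, 31, 36, 40, 11]


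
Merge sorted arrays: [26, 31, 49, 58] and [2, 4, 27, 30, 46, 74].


Take 2 from B
Take 4 from B
Take 26 from A
Take 27 from B
Take 30 from B
Take 31 from A
Take 46 from B
Take 49 from A
Take 58 from A

Merged: [2, 4, 26, 27, 30, 31, 46, 49, 58, 74]


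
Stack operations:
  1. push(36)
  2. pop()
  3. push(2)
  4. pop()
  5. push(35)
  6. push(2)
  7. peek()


push(36) -> [36]
pop()->36, []
push(2) -> [2]
pop()->2, []
push(35) -> [35]
push(2) -> [35, 2]
peek()->2

Final stack: [35, 2]


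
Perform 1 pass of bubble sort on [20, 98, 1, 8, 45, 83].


Initial: [20, 98, 1, 8, 45, 83]
Pass 1: [20, 1, 8, 45, 83, 98] (4 swaps)

After 1 pass: [20, 1, 8, 45, 83, 98]


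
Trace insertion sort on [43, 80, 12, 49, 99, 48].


Initial: [43, 80, 12, 49, 99, 48]
Insert 80: [43, 80, 12, 49, 99, 48]
Insert 12: [12, 43, 80, 49, 99, 48]
Insert 49: [12, 43, 49, 80, 99, 48]
Insert 99: [12, 43, 49, 80, 99, 48]
Insert 48: [12, 43, 48, 49, 80, 99]

Sorted: [12, 43, 48, 49, 80, 99]


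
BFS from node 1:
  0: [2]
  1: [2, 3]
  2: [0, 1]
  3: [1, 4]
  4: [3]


Visit 1, enqueue [2, 3]
Visit 2, enqueue [0]
Visit 3, enqueue [4]
Visit 0, enqueue []
Visit 4, enqueue []

BFS order: [1, 2, 3, 0, 4]


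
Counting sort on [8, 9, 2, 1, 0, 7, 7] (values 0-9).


Input: [8, 9, 2, 1, 0, 7, 7]
Counts: [1, 1, 1, 0, 0, 0, 0, 2, 1, 1]

Sorted: [0, 1, 2, 7, 7, 8, 9]


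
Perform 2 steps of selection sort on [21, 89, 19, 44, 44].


Initial: [21, 89, 19, 44, 44]
Step 1: min=19 at 2
  Swap: [19, 89, 21, 44, 44]
Step 2: min=21 at 2
  Swap: [19, 21, 89, 44, 44]

After 2 steps: [19, 21, 89, 44, 44]


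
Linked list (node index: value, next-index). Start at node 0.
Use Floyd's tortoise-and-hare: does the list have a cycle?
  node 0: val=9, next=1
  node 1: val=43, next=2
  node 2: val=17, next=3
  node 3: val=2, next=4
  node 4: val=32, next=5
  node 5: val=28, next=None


Floyd's tortoise (slow, +1) and hare (fast, +2):
  init: slow=0, fast=0
  step 1: slow=1, fast=2
  step 2: slow=2, fast=4
  step 3: fast 4->5->None, no cycle

Cycle: no


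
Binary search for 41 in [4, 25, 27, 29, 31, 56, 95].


Step 1: lo=0, hi=6, mid=3, val=29
Step 2: lo=4, hi=6, mid=5, val=56
Step 3: lo=4, hi=4, mid=4, val=31

Not found


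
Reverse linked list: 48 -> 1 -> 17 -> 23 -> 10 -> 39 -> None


Step 1: curr=48, set curr.next=prev(None) | reversed so far: 48
Step 2: curr=1, set curr.next=prev(48) | reversed so far: 1 -> 48
Step 3: curr=17, set curr.next=prev(1) | reversed so far: 17 -> 1 -> 48
Step 4: curr=23, set curr.next=prev(17) | reversed so far: 23 -> 17 -> 1 -> 48
Step 5: curr=10, set curr.next=prev(23) | reversed so far: 10 -> 23 -> 17 -> 1 -> 48
Step 6: curr=39, set curr.next=prev(10) | reversed so far: 39 -> 10 -> 23 -> 17 -> 1 -> 48

39 -> 10 -> 23 -> 17 -> 1 -> 48 -> None


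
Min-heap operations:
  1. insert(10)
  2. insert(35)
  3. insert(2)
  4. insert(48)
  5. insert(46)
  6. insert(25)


insert(10) -> [10]
insert(35) -> [10, 35]
insert(2) -> [2, 35, 10]
insert(48) -> [2, 35, 10, 48]
insert(46) -> [2, 35, 10, 48, 46]
insert(25) -> [2, 35, 10, 48, 46, 25]

Final heap: [2, 35, 10, 48, 46, 25]


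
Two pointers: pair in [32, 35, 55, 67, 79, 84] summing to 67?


lo=0(32)+hi=5(84)=116
lo=0(32)+hi=4(79)=111
lo=0(32)+hi=3(67)=99
lo=0(32)+hi=2(55)=87
lo=0(32)+hi=1(35)=67

Yes: 32+35=67


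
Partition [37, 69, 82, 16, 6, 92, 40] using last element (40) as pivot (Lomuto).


Pivot: 40
  37 <= 40: advance i (no swap)
  16 <= 40: swap -> [37, 16, 82, 69, 6, 92, 40]
  6 <= 40: swap -> [37, 16, 6, 69, 82, 92, 40]
Place pivot at 3: [37, 16, 6, 40, 82, 92, 69]

Partitioned: [37, 16, 6, 40, 82, 92, 69]


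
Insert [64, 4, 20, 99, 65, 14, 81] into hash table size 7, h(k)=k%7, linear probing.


Insert 64: h=1 -> slot 1
Insert 4: h=4 -> slot 4
Insert 20: h=6 -> slot 6
Insert 99: h=1, 1 probes -> slot 2
Insert 65: h=2, 1 probes -> slot 3
Insert 14: h=0 -> slot 0
Insert 81: h=4, 1 probes -> slot 5

Table: [14, 64, 99, 65, 4, 81, 20]


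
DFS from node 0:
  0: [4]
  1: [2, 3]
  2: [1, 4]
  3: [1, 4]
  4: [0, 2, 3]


Visit 0, push [4]
Visit 4, push [3, 2]
Visit 2, push [1]
Visit 1, push [3]
Visit 3, push []

DFS order: [0, 4, 2, 1, 3]


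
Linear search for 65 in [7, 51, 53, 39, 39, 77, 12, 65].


i=0: 7!=65
i=1: 51!=65
i=2: 53!=65
i=3: 39!=65
i=4: 39!=65
i=5: 77!=65
i=6: 12!=65
i=7: 65==65 found!

Found at 7, 8 comps


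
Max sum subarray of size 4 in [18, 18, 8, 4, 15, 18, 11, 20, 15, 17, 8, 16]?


[0:4]: 48
[1:5]: 45
[2:6]: 45
[3:7]: 48
[4:8]: 64
[5:9]: 64
[6:10]: 63
[7:11]: 60
[8:12]: 56

Max: 64 at [4:8]


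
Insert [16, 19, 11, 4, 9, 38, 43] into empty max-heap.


Insert 16: [16]
Insert 19: [19, 16]
Insert 11: [19, 16, 11]
Insert 4: [19, 16, 11, 4]
Insert 9: [19, 16, 11, 4, 9]
Insert 38: [38, 16, 19, 4, 9, 11]
Insert 43: [43, 16, 38, 4, 9, 11, 19]

Final heap: [43, 16, 38, 4, 9, 11, 19]


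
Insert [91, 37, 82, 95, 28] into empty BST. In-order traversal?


Insert 91: root
Insert 37: L from 91
Insert 82: L from 91 -> R from 37
Insert 95: R from 91
Insert 28: L from 91 -> L from 37

In-order: [28, 37, 82, 91, 95]


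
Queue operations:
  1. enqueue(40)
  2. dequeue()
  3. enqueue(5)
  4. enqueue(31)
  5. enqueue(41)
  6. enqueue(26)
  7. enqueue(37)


enqueue(40) -> [40]
dequeue()->40, []
enqueue(5) -> [5]
enqueue(31) -> [5, 31]
enqueue(41) -> [5, 31, 41]
enqueue(26) -> [5, 31, 41, 26]
enqueue(37) -> [5, 31, 41, 26, 37]

Final queue: [5, 31, 41, 26, 37]


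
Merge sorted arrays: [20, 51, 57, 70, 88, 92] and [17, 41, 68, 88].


Take 17 from B
Take 20 from A
Take 41 from B
Take 51 from A
Take 57 from A
Take 68 from B
Take 70 from A
Take 88 from A
Take 88 from B

Merged: [17, 20, 41, 51, 57, 68, 70, 88, 88, 92]


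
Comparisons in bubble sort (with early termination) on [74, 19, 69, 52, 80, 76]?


Algorithm: bubble sort (with early termination)
Input: [74, 19, 69, 52, 80, 76]
Sorted: [19, 52, 69, 74, 76, 80]

12


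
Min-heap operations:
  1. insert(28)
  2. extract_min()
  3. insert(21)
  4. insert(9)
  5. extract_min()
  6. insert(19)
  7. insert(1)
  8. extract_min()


insert(28) -> [28]
extract_min()->28, []
insert(21) -> [21]
insert(9) -> [9, 21]
extract_min()->9, [21]
insert(19) -> [19, 21]
insert(1) -> [1, 21, 19]
extract_min()->1, [19, 21]

Final heap: [19, 21]


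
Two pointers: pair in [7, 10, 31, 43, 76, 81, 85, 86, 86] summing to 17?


lo=0(7)+hi=8(86)=93
lo=0(7)+hi=7(86)=93
lo=0(7)+hi=6(85)=92
lo=0(7)+hi=5(81)=88
lo=0(7)+hi=4(76)=83
lo=0(7)+hi=3(43)=50
lo=0(7)+hi=2(31)=38
lo=0(7)+hi=1(10)=17

Yes: 7+10=17


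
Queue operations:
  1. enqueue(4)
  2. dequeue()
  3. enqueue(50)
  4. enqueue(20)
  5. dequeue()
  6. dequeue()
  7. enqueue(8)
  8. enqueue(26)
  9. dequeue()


enqueue(4) -> [4]
dequeue()->4, []
enqueue(50) -> [50]
enqueue(20) -> [50, 20]
dequeue()->50, [20]
dequeue()->20, []
enqueue(8) -> [8]
enqueue(26) -> [8, 26]
dequeue()->8, [26]

Final queue: [26]


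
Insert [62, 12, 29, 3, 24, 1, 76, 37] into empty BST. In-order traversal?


Insert 62: root
Insert 12: L from 62
Insert 29: L from 62 -> R from 12
Insert 3: L from 62 -> L from 12
Insert 24: L from 62 -> R from 12 -> L from 29
Insert 1: L from 62 -> L from 12 -> L from 3
Insert 76: R from 62
Insert 37: L from 62 -> R from 12 -> R from 29

In-order: [1, 3, 12, 24, 29, 37, 62, 76]


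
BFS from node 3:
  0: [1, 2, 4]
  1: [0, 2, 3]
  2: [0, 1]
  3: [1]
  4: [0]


Visit 3, enqueue [1]
Visit 1, enqueue [0, 2]
Visit 0, enqueue [4]
Visit 2, enqueue []
Visit 4, enqueue []

BFS order: [3, 1, 0, 2, 4]


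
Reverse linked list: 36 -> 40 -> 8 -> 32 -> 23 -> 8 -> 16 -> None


Step 1: curr=36, set curr.next=prev(None) | reversed so far: 36
Step 2: curr=40, set curr.next=prev(36) | reversed so far: 40 -> 36
Step 3: curr=8, set curr.next=prev(40) | reversed so far: 8 -> 40 -> 36
Step 4: curr=32, set curr.next=prev(8) | reversed so far: 32 -> 8 -> 40 -> 36
Step 5: curr=23, set curr.next=prev(32) | reversed so far: 23 -> 32 -> 8 -> 40 -> 36
Step 6: curr=8, set curr.next=prev(23) | reversed so far: 8 -> 23 -> 32 -> 8 -> 40 -> 36
Step 7: curr=16, set curr.next=prev(8) | reversed so far: 16 -> 8 -> 23 -> 32 -> 8 -> 40 -> 36

16 -> 8 -> 23 -> 32 -> 8 -> 40 -> 36 -> None


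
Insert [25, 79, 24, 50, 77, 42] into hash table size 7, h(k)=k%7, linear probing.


Insert 25: h=4 -> slot 4
Insert 79: h=2 -> slot 2
Insert 24: h=3 -> slot 3
Insert 50: h=1 -> slot 1
Insert 77: h=0 -> slot 0
Insert 42: h=0, 5 probes -> slot 5

Table: [77, 50, 79, 24, 25, 42, None]


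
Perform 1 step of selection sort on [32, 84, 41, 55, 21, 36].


Initial: [32, 84, 41, 55, 21, 36]
Step 1: min=21 at 4
  Swap: [21, 84, 41, 55, 32, 36]

After 1 step: [21, 84, 41, 55, 32, 36]


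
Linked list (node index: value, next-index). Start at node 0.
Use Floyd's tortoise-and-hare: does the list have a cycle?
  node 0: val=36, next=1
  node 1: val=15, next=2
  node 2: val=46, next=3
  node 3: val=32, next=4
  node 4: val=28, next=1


Floyd's tortoise (slow, +1) and hare (fast, +2):
  init: slow=0, fast=0
  step 1: slow=1, fast=2
  step 2: slow=2, fast=4
  step 3: slow=3, fast=2
  step 4: slow=4, fast=4
  slow == fast at node 4: cycle detected

Cycle: yes


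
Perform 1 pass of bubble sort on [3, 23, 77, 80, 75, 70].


Initial: [3, 23, 77, 80, 75, 70]
Pass 1: [3, 23, 77, 75, 70, 80] (2 swaps)

After 1 pass: [3, 23, 77, 75, 70, 80]


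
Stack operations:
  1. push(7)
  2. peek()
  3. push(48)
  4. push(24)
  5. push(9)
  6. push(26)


push(7) -> [7]
peek()->7
push(48) -> [7, 48]
push(24) -> [7, 48, 24]
push(9) -> [7, 48, 24, 9]
push(26) -> [7, 48, 24, 9, 26]

Final stack: [7, 48, 24, 9, 26]


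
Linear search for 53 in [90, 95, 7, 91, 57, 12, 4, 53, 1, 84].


i=0: 90!=53
i=1: 95!=53
i=2: 7!=53
i=3: 91!=53
i=4: 57!=53
i=5: 12!=53
i=6: 4!=53
i=7: 53==53 found!

Found at 7, 8 comps


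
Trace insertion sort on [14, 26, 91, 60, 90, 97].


Initial: [14, 26, 91, 60, 90, 97]
Insert 26: [14, 26, 91, 60, 90, 97]
Insert 91: [14, 26, 91, 60, 90, 97]
Insert 60: [14, 26, 60, 91, 90, 97]
Insert 90: [14, 26, 60, 90, 91, 97]
Insert 97: [14, 26, 60, 90, 91, 97]

Sorted: [14, 26, 60, 90, 91, 97]


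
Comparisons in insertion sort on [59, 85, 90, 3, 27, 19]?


Algorithm: insertion sort
Input: [59, 85, 90, 3, 27, 19]
Sorted: [3, 19, 27, 59, 85, 90]

14


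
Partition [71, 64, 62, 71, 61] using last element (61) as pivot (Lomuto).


Pivot: 61
Place pivot at 0: [61, 64, 62, 71, 71]

Partitioned: [61, 64, 62, 71, 71]


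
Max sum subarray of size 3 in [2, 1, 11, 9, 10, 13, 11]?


[0:3]: 14
[1:4]: 21
[2:5]: 30
[3:6]: 32
[4:7]: 34

Max: 34 at [4:7]


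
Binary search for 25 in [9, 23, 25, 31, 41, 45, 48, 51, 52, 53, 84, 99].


Step 1: lo=0, hi=11, mid=5, val=45
Step 2: lo=0, hi=4, mid=2, val=25

Found at index 2


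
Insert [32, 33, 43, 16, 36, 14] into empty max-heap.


Insert 32: [32]
Insert 33: [33, 32]
Insert 43: [43, 32, 33]
Insert 16: [43, 32, 33, 16]
Insert 36: [43, 36, 33, 16, 32]
Insert 14: [43, 36, 33, 16, 32, 14]

Final heap: [43, 36, 33, 16, 32, 14]


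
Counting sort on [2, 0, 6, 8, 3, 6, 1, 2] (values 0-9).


Input: [2, 0, 6, 8, 3, 6, 1, 2]
Counts: [1, 1, 2, 1, 0, 0, 2, 0, 1, 0]

Sorted: [0, 1, 2, 2, 3, 6, 6, 8]


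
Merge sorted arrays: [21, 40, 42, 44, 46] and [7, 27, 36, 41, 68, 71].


Take 7 from B
Take 21 from A
Take 27 from B
Take 36 from B
Take 40 from A
Take 41 from B
Take 42 from A
Take 44 from A
Take 46 from A

Merged: [7, 21, 27, 36, 40, 41, 42, 44, 46, 68, 71]


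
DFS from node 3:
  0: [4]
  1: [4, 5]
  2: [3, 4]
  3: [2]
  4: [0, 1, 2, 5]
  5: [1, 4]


Visit 3, push [2]
Visit 2, push [4]
Visit 4, push [5, 1, 0]
Visit 0, push []
Visit 1, push [5]
Visit 5, push []

DFS order: [3, 2, 4, 0, 1, 5]


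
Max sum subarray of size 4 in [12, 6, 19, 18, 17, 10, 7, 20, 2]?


[0:4]: 55
[1:5]: 60
[2:6]: 64
[3:7]: 52
[4:8]: 54
[5:9]: 39

Max: 64 at [2:6]


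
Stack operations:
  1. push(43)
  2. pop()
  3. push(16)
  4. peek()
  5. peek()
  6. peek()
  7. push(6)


push(43) -> [43]
pop()->43, []
push(16) -> [16]
peek()->16
peek()->16
peek()->16
push(6) -> [16, 6]

Final stack: [16, 6]


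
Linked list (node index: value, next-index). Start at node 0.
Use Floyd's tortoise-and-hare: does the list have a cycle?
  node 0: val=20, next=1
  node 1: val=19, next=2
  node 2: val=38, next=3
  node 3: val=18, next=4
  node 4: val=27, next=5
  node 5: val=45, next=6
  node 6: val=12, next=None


Floyd's tortoise (slow, +1) and hare (fast, +2):
  init: slow=0, fast=0
  step 1: slow=1, fast=2
  step 2: slow=2, fast=4
  step 3: slow=3, fast=6
  step 4: fast -> None, no cycle

Cycle: no


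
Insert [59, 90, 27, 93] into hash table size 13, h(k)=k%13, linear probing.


Insert 59: h=7 -> slot 7
Insert 90: h=12 -> slot 12
Insert 27: h=1 -> slot 1
Insert 93: h=2 -> slot 2

Table: [None, 27, 93, None, None, None, None, 59, None, None, None, None, 90]


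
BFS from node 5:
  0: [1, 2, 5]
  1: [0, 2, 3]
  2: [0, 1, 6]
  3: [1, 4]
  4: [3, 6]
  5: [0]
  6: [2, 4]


Visit 5, enqueue [0]
Visit 0, enqueue [1, 2]
Visit 1, enqueue [3]
Visit 2, enqueue [6]
Visit 3, enqueue [4]
Visit 6, enqueue []
Visit 4, enqueue []

BFS order: [5, 0, 1, 2, 3, 6, 4]


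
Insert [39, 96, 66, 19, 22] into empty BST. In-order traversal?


Insert 39: root
Insert 96: R from 39
Insert 66: R from 39 -> L from 96
Insert 19: L from 39
Insert 22: L from 39 -> R from 19

In-order: [19, 22, 39, 66, 96]


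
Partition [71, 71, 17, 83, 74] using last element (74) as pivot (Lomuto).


Pivot: 74
  71 <= 74: advance i (no swap)
  71 <= 74: advance i (no swap)
  17 <= 74: advance i (no swap)
Place pivot at 3: [71, 71, 17, 74, 83]

Partitioned: [71, 71, 17, 74, 83]


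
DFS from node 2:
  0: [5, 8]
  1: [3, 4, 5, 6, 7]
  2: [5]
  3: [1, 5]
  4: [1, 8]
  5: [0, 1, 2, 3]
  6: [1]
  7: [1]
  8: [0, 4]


Visit 2, push [5]
Visit 5, push [3, 1, 0]
Visit 0, push [8]
Visit 8, push [4]
Visit 4, push [1]
Visit 1, push [7, 6, 3]
Visit 3, push []
Visit 6, push []
Visit 7, push []

DFS order: [2, 5, 0, 8, 4, 1, 3, 6, 7]


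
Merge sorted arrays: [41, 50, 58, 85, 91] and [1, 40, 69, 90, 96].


Take 1 from B
Take 40 from B
Take 41 from A
Take 50 from A
Take 58 from A
Take 69 from B
Take 85 from A
Take 90 from B
Take 91 from A

Merged: [1, 40, 41, 50, 58, 69, 85, 90, 91, 96]


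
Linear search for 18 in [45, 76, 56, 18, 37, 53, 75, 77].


i=0: 45!=18
i=1: 76!=18
i=2: 56!=18
i=3: 18==18 found!

Found at 3, 4 comps


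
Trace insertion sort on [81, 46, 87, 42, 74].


Initial: [81, 46, 87, 42, 74]
Insert 46: [46, 81, 87, 42, 74]
Insert 87: [46, 81, 87, 42, 74]
Insert 42: [42, 46, 81, 87, 74]
Insert 74: [42, 46, 74, 81, 87]

Sorted: [42, 46, 74, 81, 87]


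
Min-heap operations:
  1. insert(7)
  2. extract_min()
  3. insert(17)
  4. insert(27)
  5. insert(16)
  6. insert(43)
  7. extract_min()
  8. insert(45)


insert(7) -> [7]
extract_min()->7, []
insert(17) -> [17]
insert(27) -> [17, 27]
insert(16) -> [16, 27, 17]
insert(43) -> [16, 27, 17, 43]
extract_min()->16, [17, 27, 43]
insert(45) -> [17, 27, 43, 45]

Final heap: [17, 27, 43, 45]


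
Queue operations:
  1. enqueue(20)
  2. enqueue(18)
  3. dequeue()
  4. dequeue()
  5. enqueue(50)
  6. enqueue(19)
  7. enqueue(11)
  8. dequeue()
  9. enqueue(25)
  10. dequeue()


enqueue(20) -> [20]
enqueue(18) -> [20, 18]
dequeue()->20, [18]
dequeue()->18, []
enqueue(50) -> [50]
enqueue(19) -> [50, 19]
enqueue(11) -> [50, 19, 11]
dequeue()->50, [19, 11]
enqueue(25) -> [19, 11, 25]
dequeue()->19, [11, 25]

Final queue: [11, 25]


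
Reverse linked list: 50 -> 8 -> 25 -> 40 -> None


Step 1: curr=50, set curr.next=prev(None) | reversed so far: 50
Step 2: curr=8, set curr.next=prev(50) | reversed so far: 8 -> 50
Step 3: curr=25, set curr.next=prev(8) | reversed so far: 25 -> 8 -> 50
Step 4: curr=40, set curr.next=prev(25) | reversed so far: 40 -> 25 -> 8 -> 50

40 -> 25 -> 8 -> 50 -> None


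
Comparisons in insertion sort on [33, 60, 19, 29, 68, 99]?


Algorithm: insertion sort
Input: [33, 60, 19, 29, 68, 99]
Sorted: [19, 29, 33, 60, 68, 99]

8


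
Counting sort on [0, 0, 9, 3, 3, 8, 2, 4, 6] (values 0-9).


Input: [0, 0, 9, 3, 3, 8, 2, 4, 6]
Counts: [2, 0, 1, 2, 1, 0, 1, 0, 1, 1]

Sorted: [0, 0, 2, 3, 3, 4, 6, 8, 9]


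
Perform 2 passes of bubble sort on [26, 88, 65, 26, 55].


Initial: [26, 88, 65, 26, 55]
Pass 1: [26, 65, 26, 55, 88] (3 swaps)
Pass 2: [26, 26, 55, 65, 88] (2 swaps)

After 2 passes: [26, 26, 55, 65, 88]


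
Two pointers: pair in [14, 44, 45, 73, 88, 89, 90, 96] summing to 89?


lo=0(14)+hi=7(96)=110
lo=0(14)+hi=6(90)=104
lo=0(14)+hi=5(89)=103
lo=0(14)+hi=4(88)=102
lo=0(14)+hi=3(73)=87
lo=1(44)+hi=3(73)=117
lo=1(44)+hi=2(45)=89

Yes: 44+45=89


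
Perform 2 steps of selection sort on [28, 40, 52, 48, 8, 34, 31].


Initial: [28, 40, 52, 48, 8, 34, 31]
Step 1: min=8 at 4
  Swap: [8, 40, 52, 48, 28, 34, 31]
Step 2: min=28 at 4
  Swap: [8, 28, 52, 48, 40, 34, 31]

After 2 steps: [8, 28, 52, 48, 40, 34, 31]


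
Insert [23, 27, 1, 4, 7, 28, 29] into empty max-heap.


Insert 23: [23]
Insert 27: [27, 23]
Insert 1: [27, 23, 1]
Insert 4: [27, 23, 1, 4]
Insert 7: [27, 23, 1, 4, 7]
Insert 28: [28, 23, 27, 4, 7, 1]
Insert 29: [29, 23, 28, 4, 7, 1, 27]

Final heap: [29, 23, 28, 4, 7, 1, 27]


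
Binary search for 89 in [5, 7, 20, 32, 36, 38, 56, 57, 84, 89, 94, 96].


Step 1: lo=0, hi=11, mid=5, val=38
Step 2: lo=6, hi=11, mid=8, val=84
Step 3: lo=9, hi=11, mid=10, val=94
Step 4: lo=9, hi=9, mid=9, val=89

Found at index 9


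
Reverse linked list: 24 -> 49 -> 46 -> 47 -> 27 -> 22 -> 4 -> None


Step 1: curr=24, set curr.next=prev(None) | reversed so far: 24
Step 2: curr=49, set curr.next=prev(24) | reversed so far: 49 -> 24
Step 3: curr=46, set curr.next=prev(49) | reversed so far: 46 -> 49 -> 24
Step 4: curr=47, set curr.next=prev(46) | reversed so far: 47 -> 46 -> 49 -> 24
Step 5: curr=27, set curr.next=prev(47) | reversed so far: 27 -> 47 -> 46 -> 49 -> 24
Step 6: curr=22, set curr.next=prev(27) | reversed so far: 22 -> 27 -> 47 -> 46 -> 49 -> 24
Step 7: curr=4, set curr.next=prev(22) | reversed so far: 4 -> 22 -> 27 -> 47 -> 46 -> 49 -> 24

4 -> 22 -> 27 -> 47 -> 46 -> 49 -> 24 -> None


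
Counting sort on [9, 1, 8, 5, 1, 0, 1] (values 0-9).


Input: [9, 1, 8, 5, 1, 0, 1]
Counts: [1, 3, 0, 0, 0, 1, 0, 0, 1, 1]

Sorted: [0, 1, 1, 1, 5, 8, 9]


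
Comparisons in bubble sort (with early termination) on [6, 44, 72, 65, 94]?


Algorithm: bubble sort (with early termination)
Input: [6, 44, 72, 65, 94]
Sorted: [6, 44, 65, 72, 94]

7


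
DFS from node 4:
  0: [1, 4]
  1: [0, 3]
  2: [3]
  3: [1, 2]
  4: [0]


Visit 4, push [0]
Visit 0, push [1]
Visit 1, push [3]
Visit 3, push [2]
Visit 2, push []

DFS order: [4, 0, 1, 3, 2]


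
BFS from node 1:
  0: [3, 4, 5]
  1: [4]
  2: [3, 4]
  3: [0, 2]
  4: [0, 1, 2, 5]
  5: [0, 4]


Visit 1, enqueue [4]
Visit 4, enqueue [0, 2, 5]
Visit 0, enqueue [3]
Visit 2, enqueue []
Visit 5, enqueue []
Visit 3, enqueue []

BFS order: [1, 4, 0, 2, 5, 3]


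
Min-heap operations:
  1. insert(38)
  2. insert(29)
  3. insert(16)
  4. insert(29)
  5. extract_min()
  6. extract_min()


insert(38) -> [38]
insert(29) -> [29, 38]
insert(16) -> [16, 38, 29]
insert(29) -> [16, 29, 29, 38]
extract_min()->16, [29, 29, 38]
extract_min()->29, [29, 38]

Final heap: [29, 38]


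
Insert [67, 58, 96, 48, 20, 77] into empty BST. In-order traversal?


Insert 67: root
Insert 58: L from 67
Insert 96: R from 67
Insert 48: L from 67 -> L from 58
Insert 20: L from 67 -> L from 58 -> L from 48
Insert 77: R from 67 -> L from 96

In-order: [20, 48, 58, 67, 77, 96]


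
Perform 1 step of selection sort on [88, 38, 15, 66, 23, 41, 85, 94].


Initial: [88, 38, 15, 66, 23, 41, 85, 94]
Step 1: min=15 at 2
  Swap: [15, 38, 88, 66, 23, 41, 85, 94]

After 1 step: [15, 38, 88, 66, 23, 41, 85, 94]


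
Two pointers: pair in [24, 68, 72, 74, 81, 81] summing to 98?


lo=0(24)+hi=5(81)=105
lo=0(24)+hi=4(81)=105
lo=0(24)+hi=3(74)=98

Yes: 24+74=98


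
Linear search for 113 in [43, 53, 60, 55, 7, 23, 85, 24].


i=0: 43!=113
i=1: 53!=113
i=2: 60!=113
i=3: 55!=113
i=4: 7!=113
i=5: 23!=113
i=6: 85!=113
i=7: 24!=113

Not found, 8 comps


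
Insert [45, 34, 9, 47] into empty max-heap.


Insert 45: [45]
Insert 34: [45, 34]
Insert 9: [45, 34, 9]
Insert 47: [47, 45, 9, 34]

Final heap: [47, 45, 9, 34]


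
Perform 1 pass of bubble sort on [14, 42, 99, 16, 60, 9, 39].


Initial: [14, 42, 99, 16, 60, 9, 39]
Pass 1: [14, 42, 16, 60, 9, 39, 99] (4 swaps)

After 1 pass: [14, 42, 16, 60, 9, 39, 99]


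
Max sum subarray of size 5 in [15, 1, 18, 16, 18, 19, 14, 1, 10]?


[0:5]: 68
[1:6]: 72
[2:7]: 85
[3:8]: 68
[4:9]: 62

Max: 85 at [2:7]


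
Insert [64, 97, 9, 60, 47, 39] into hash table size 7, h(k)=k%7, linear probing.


Insert 64: h=1 -> slot 1
Insert 97: h=6 -> slot 6
Insert 9: h=2 -> slot 2
Insert 60: h=4 -> slot 4
Insert 47: h=5 -> slot 5
Insert 39: h=4, 3 probes -> slot 0

Table: [39, 64, 9, None, 60, 47, 97]


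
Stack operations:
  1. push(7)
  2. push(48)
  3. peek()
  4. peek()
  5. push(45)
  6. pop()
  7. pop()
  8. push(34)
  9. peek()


push(7) -> [7]
push(48) -> [7, 48]
peek()->48
peek()->48
push(45) -> [7, 48, 45]
pop()->45, [7, 48]
pop()->48, [7]
push(34) -> [7, 34]
peek()->34

Final stack: [7, 34]


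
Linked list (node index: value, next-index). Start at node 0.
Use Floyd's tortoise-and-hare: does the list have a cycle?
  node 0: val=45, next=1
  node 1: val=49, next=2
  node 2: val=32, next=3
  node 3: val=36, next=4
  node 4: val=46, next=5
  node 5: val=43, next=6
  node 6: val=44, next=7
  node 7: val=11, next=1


Floyd's tortoise (slow, +1) and hare (fast, +2):
  init: slow=0, fast=0
  step 1: slow=1, fast=2
  step 2: slow=2, fast=4
  step 3: slow=3, fast=6
  step 4: slow=4, fast=1
  step 5: slow=5, fast=3
  step 6: slow=6, fast=5
  step 7: slow=7, fast=7
  slow == fast at node 7: cycle detected

Cycle: yes


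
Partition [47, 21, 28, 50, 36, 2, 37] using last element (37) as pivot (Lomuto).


Pivot: 37
  21 <= 37: swap -> [21, 47, 28, 50, 36, 2, 37]
  28 <= 37: swap -> [21, 28, 47, 50, 36, 2, 37]
  36 <= 37: swap -> [21, 28, 36, 50, 47, 2, 37]
  2 <= 37: swap -> [21, 28, 36, 2, 47, 50, 37]
Place pivot at 4: [21, 28, 36, 2, 37, 50, 47]

Partitioned: [21, 28, 36, 2, 37, 50, 47]
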